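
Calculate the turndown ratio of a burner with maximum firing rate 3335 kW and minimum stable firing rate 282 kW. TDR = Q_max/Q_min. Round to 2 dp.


TDR = Q_max / Q_min
TDR = 3335 / 282 = 11.83


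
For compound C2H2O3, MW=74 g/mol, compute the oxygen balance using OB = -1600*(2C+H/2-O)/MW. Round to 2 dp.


OB = -1600 * (2C + H/2 - O) / MW
Inner = 2*2 + 2/2 - 3 = 2.00
OB = -1600 * 2.00 / 74 = -43.24%


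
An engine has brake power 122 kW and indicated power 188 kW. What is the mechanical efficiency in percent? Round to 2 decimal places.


eta_mech = (BP / IP) * 100
Ratio = 122 / 188 = 0.6489
eta_mech = 0.6489 * 100 = 64.89%


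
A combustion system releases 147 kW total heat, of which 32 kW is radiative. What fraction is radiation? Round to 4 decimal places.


f_rad = Q_rad / Q_total
f_rad = 32 / 147 = 0.2177


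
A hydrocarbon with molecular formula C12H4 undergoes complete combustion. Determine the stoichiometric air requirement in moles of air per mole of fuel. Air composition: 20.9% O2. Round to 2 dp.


Balanced combustion: C12H4 + 13 O2 -> 12 CO2 + 2 H2O
O2 needed = C + H/4 = 12 + 4/4 = 13.00 moles
Air moles = O2 / 0.209 = 13.00 / 0.209 = 62.20 moles air


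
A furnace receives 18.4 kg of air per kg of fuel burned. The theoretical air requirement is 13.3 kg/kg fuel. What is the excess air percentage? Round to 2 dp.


Excess air = actual - stoichiometric = 18.4 - 13.3 = 5.10 kg/kg fuel
Excess air % = (excess / stoich) * 100 = (5.10 / 13.3) * 100 = 38.35%


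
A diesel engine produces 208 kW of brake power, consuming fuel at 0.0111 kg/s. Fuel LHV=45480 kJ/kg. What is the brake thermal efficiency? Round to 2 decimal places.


eta_BTE = (BP / (mf * LHV)) * 100
Denominator = 0.0111 * 45480 = 504.8280 kW
eta_BTE = (208 / 504.8280) * 100 = 41.20%


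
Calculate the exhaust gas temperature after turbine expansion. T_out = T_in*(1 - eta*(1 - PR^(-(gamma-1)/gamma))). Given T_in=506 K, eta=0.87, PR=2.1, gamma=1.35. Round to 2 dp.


T_out = T_in * (1 - eta * (1 - PR^(-(gamma-1)/gamma)))
Exponent = -(1.35-1)/1.35 = -0.25925926
PR^exp = 2.1^(-0.25925926) = 0.82501466
Factor = 1 - 0.87*(1 - 0.82501466) = 0.84776275
T_out = 506 * 0.84776275 = 428.97 K


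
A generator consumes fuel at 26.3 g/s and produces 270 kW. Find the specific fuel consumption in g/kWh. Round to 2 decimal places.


SFC = (mf / BP) * 3600
Rate = 26.3 / 270 = 0.097407 g/(s*kW)
SFC = 0.097407 * 3600 = 350.67 g/kWh


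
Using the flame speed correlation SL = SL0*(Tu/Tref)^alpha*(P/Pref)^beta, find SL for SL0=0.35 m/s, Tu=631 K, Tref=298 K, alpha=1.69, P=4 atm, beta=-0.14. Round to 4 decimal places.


SL = SL0 * (Tu/Tref)^alpha * (P/Pref)^beta
T ratio = 631/298 = 2.11744966
(T ratio)^alpha = 2.11744966^1.69 = 3.553237
(P/Pref)^beta = 4^(-0.14) = 0.823591
SL = 0.35 * 3.553237 * 0.823591 = 1.0242 m/s


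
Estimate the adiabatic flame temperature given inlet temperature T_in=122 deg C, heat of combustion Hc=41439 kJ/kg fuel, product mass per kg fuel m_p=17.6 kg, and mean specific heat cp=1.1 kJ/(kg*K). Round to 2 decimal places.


T_ad = T_in + Hc / (m_p * cp)
Denominator = 17.6 * 1.1 = 19.3600
Temperature rise = 41439 / 19.3600 = 2140.44 K
T_ad = 122 + 2140.44 = 2262.44 deg C


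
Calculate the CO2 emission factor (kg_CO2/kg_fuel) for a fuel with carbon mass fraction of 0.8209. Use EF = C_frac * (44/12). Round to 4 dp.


EF = C_frac * (M_CO2 / M_C)
EF = 0.8209 * (44/12)
EF = 0.8209 * 3.666667 = 3.0100 kg_CO2/kg_fuel


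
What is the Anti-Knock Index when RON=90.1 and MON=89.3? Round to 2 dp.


AKI = (RON + MON) / 2
AKI = (90.1 + 89.3) / 2
AKI = 179.4 / 2 = 89.70


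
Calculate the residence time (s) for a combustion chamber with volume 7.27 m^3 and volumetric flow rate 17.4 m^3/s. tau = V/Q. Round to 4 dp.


tau = V / Q_flow
tau = 7.27 / 17.4 = 0.4178 s


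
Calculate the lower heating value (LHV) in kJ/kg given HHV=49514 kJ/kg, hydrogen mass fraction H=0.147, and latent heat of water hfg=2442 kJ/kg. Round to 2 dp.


LHV = HHV - hfg * 9 * H
Water correction = 2442 * 9 * 0.147 = 3230.766 kJ/kg
LHV = 49514 - 3230.766 = 46283.23 kJ/kg


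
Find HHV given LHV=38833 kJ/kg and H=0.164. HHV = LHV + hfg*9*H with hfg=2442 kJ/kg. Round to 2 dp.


HHV = LHV + hfg * 9 * H
Water addition = 2442 * 9 * 0.164 = 3604.392 kJ/kg
HHV = 38833 + 3604.392 = 42437.39 kJ/kg


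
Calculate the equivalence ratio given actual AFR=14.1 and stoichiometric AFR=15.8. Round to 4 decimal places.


phi = AFR_stoich / AFR_actual
phi = 15.8 / 14.1 = 1.1206


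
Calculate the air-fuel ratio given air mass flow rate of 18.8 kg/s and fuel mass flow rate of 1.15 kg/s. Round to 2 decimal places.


AFR = m_air / m_fuel
AFR = 18.8 / 1.15 = 16.35


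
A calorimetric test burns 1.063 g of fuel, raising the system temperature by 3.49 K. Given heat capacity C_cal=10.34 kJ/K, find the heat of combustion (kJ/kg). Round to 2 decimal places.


Hc = C_cal * delta_T / m_fuel
Q_released = 10.34 * 3.49 = 36.0866 kJ
m_fuel = 1.063 g = 1.063/1000 kg = 0.001063 kg
Hc = 36.0866 / 0.001063 = 33947.88 kJ/kg


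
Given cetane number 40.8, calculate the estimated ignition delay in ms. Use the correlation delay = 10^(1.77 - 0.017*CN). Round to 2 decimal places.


delay = 10^(1.77 - 0.017*CN)
Exponent = 1.77 - 0.017*40.8 = 1.0764
delay = 10^1.0764 = 11.92 ms


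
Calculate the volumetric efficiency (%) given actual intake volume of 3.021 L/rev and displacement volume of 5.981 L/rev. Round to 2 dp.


eta_v = (V_actual / V_disp) * 100
Ratio = 3.021 / 5.981 = 0.5051
eta_v = 0.5051 * 100 = 50.51%


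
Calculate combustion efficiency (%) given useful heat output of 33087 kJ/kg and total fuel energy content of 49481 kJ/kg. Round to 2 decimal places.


Efficiency = (Q_useful / Q_fuel) * 100
Efficiency = (33087 / 49481) * 100
Efficiency = 0.6687 * 100 = 66.87%


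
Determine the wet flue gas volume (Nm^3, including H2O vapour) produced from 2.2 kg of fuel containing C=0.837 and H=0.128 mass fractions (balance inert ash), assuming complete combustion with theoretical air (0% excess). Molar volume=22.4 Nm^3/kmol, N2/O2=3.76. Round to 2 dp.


Per kg fuel: CO2 = (C/12 kmol)*22.4 = (0.837/12)*22.4 = 1.56240 Nm^3
Per kg fuel: H2O = (H/2 kmol)*22.4 = (0.128/2)*22.4 = 1.43360 Nm^3
O2 needed per kg fuel = C/12 + H/4 = 0.837/12 + 0.128/4 = 0.10175000 kmol
Per kg fuel: N2 = O2*3.76*22.4 = 0.10175000*3.76*22.4 = 8.56979 Nm^3
Total per kg = 1.56240 + 1.43360 + 8.56979 = 11.56579 Nm^3
Total = 11.56579 * 2.2 = 25.44 Nm^3


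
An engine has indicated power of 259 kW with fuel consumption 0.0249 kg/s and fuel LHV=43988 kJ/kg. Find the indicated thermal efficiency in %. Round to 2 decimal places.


eta_ith = (IP / (mf * LHV)) * 100
Denominator = 0.0249 * 43988 = 1095.3012 kW
eta_ith = (259 / 1095.3012) * 100 = 23.65%


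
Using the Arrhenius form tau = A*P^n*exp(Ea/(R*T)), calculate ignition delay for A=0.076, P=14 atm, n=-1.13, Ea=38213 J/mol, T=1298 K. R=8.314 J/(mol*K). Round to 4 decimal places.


tau = A * P^n * exp(Ea/(R*T))
P^n = 14^(-1.13) = 0.05068452
Ea/(R*T) = 38213/(8.314*1298) = 3.541004
exp(Ea/(R*T)) = 34.501543
tau = 0.076 * 0.05068452 * 34.501543 = 0.1329 ms


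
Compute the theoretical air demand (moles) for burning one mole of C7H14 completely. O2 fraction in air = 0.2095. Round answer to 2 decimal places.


Balanced combustion: C7H14 + 10.5 O2 -> 7 CO2 + 7 H2O
O2 needed = C + H/4 = 7 + 14/4 = 10.50 moles
Air moles = O2 / 0.2095 = 10.50 / 0.2095 = 50.12 moles air


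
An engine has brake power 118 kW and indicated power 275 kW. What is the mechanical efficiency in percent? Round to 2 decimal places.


eta_mech = (BP / IP) * 100
Ratio = 118 / 275 = 0.4291
eta_mech = 0.4291 * 100 = 42.91%


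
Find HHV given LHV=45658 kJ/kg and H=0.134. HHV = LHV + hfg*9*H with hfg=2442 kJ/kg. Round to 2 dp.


HHV = LHV + hfg * 9 * H
Water addition = 2442 * 9 * 0.134 = 2945.052 kJ/kg
HHV = 45658 + 2945.052 = 48603.05 kJ/kg


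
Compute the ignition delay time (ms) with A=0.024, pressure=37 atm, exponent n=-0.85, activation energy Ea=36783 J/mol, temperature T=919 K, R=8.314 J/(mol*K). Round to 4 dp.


tau = A * P^n * exp(Ea/(R*T))
P^n = 37^(-0.85) = 0.04645458
Ea/(R*T) = 36783/(8.314*919) = 4.814172
exp(Ea/(R*T)) = 123.244741
tau = 0.024 * 0.04645458 * 123.244741 = 0.1374 ms


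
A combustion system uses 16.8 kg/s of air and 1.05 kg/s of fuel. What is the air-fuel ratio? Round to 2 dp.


AFR = m_air / m_fuel
AFR = 16.8 / 1.05 = 16.00


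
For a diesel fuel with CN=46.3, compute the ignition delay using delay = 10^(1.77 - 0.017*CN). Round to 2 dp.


delay = 10^(1.77 - 0.017*CN)
Exponent = 1.77 - 0.017*46.3 = 0.9829
delay = 10^0.9829 = 9.61 ms


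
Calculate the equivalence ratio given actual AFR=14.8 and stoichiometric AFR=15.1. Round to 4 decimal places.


phi = AFR_stoich / AFR_actual
phi = 15.1 / 14.8 = 1.0203


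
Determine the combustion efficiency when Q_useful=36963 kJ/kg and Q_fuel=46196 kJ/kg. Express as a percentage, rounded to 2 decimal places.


Efficiency = (Q_useful / Q_fuel) * 100
Efficiency = (36963 / 46196) * 100
Efficiency = 0.8001 * 100 = 80.01%


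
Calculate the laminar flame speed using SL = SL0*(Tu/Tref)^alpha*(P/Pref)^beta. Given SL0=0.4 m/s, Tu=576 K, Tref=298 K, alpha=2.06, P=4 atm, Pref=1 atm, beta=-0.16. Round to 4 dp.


SL = SL0 * (Tu/Tref)^alpha * (P/Pref)^beta
T ratio = 576/298 = 1.93288591
(T ratio)^alpha = 1.93288591^2.06 = 3.886734
(P/Pref)^beta = 4^(-0.16) = 0.801070
SL = 0.4 * 3.886734 * 0.801070 = 1.2454 m/s


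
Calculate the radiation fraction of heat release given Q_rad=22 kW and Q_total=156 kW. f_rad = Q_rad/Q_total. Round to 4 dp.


f_rad = Q_rad / Q_total
f_rad = 22 / 156 = 0.1410


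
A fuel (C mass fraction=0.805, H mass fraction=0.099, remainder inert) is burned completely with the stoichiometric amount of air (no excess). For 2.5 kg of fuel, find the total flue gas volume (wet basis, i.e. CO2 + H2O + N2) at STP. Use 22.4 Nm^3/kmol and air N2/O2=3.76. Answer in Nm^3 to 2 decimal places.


Per kg fuel: CO2 = (C/12 kmol)*22.4 = (0.805/12)*22.4 = 1.50267 Nm^3
Per kg fuel: H2O = (H/2 kmol)*22.4 = (0.099/2)*22.4 = 1.10880 Nm^3
O2 needed per kg fuel = C/12 + H/4 = 0.805/12 + 0.099/4 = 0.09183333 kmol
Per kg fuel: N2 = O2*3.76*22.4 = 0.09183333*3.76*22.4 = 7.73457 Nm^3
Total per kg = 1.50267 + 1.10880 + 7.73457 = 10.34604 Nm^3
Total = 10.34604 * 2.5 = 25.87 Nm^3


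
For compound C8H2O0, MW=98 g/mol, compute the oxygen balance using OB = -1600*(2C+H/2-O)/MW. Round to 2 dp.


OB = -1600 * (2C + H/2 - O) / MW
Inner = 2*8 + 2/2 - 0 = 17.00
OB = -1600 * 17.00 / 98 = -277.55%


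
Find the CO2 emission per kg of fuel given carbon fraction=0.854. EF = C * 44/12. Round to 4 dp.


EF = C_frac * (M_CO2 / M_C)
EF = 0.854 * (44/12)
EF = 0.854 * 3.666667 = 3.1313 kg_CO2/kg_fuel


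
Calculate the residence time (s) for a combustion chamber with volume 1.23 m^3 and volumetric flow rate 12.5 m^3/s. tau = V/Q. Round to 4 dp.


tau = V / Q_flow
tau = 1.23 / 12.5 = 0.0984 s


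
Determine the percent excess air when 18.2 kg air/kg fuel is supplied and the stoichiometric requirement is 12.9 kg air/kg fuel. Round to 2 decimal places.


Excess air = actual - stoichiometric = 18.2 - 12.9 = 5.30 kg/kg fuel
Excess air % = (excess / stoich) * 100 = (5.30 / 12.9) * 100 = 41.09%


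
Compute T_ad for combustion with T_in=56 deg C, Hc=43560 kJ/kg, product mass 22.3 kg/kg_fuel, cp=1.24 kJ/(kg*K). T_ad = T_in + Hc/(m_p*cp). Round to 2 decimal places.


T_ad = T_in + Hc / (m_p * cp)
Denominator = 22.3 * 1.24 = 27.6520
Temperature rise = 43560 / 27.6520 = 1575.29 K
T_ad = 56 + 1575.29 = 1631.29 deg C


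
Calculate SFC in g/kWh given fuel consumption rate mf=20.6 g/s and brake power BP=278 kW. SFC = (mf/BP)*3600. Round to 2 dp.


SFC = (mf / BP) * 3600
Rate = 20.6 / 278 = 0.074101 g/(s*kW)
SFC = 0.074101 * 3600 = 266.76 g/kWh


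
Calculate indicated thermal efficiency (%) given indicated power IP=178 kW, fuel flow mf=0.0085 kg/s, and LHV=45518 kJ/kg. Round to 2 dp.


eta_ith = (IP / (mf * LHV)) * 100
Denominator = 0.0085 * 45518 = 386.9030 kW
eta_ith = (178 / 386.9030) * 100 = 46.01%


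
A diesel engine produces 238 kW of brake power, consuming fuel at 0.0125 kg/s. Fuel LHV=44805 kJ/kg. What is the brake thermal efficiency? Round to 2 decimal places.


eta_BTE = (BP / (mf * LHV)) * 100
Denominator = 0.0125 * 44805 = 560.0625 kW
eta_BTE = (238 / 560.0625) * 100 = 42.50%


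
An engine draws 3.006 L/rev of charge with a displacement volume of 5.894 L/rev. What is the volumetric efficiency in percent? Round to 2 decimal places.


eta_v = (V_actual / V_disp) * 100
Ratio = 3.006 / 5.894 = 0.5100
eta_v = 0.5100 * 100 = 51.00%


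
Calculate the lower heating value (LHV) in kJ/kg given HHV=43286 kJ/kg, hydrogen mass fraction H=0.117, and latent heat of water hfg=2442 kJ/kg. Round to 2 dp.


LHV = HHV - hfg * 9 * H
Water correction = 2442 * 9 * 0.117 = 2571.426 kJ/kg
LHV = 43286 - 2571.426 = 40714.57 kJ/kg


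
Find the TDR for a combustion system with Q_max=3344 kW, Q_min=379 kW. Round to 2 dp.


TDR = Q_max / Q_min
TDR = 3344 / 379 = 8.82


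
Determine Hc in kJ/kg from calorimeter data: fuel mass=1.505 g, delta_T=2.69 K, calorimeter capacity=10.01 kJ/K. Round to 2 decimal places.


Hc = C_cal * delta_T / m_fuel
Q_released = 10.01 * 2.69 = 26.9269 kJ
m_fuel = 1.505 g = 1.505/1000 kg = 0.001505 kg
Hc = 26.9269 / 0.001505 = 17891.63 kJ/kg


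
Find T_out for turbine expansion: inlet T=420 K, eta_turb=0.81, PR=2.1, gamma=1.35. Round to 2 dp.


T_out = T_in * (1 - eta * (1 - PR^(-(gamma-1)/gamma)))
Exponent = -(1.35-1)/1.35 = -0.25925926
PR^exp = 2.1^(-0.25925926) = 0.82501466
Factor = 1 - 0.81*(1 - 0.82501466) = 0.85826187
T_out = 420 * 0.85826187 = 360.47 K


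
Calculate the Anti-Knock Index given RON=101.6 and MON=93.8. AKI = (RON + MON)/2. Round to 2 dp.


AKI = (RON + MON) / 2
AKI = (101.6 + 93.8) / 2
AKI = 195.4 / 2 = 97.70


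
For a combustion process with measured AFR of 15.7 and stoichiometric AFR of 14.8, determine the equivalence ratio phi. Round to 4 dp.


phi = AFR_stoich / AFR_actual
phi = 14.8 / 15.7 = 0.9427


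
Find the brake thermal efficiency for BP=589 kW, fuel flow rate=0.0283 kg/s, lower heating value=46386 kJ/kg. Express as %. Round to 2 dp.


eta_BTE = (BP / (mf * LHV)) * 100
Denominator = 0.0283 * 46386 = 1312.7238 kW
eta_BTE = (589 / 1312.7238) * 100 = 44.87%


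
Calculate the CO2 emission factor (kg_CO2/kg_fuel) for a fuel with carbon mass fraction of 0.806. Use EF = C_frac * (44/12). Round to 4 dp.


EF = C_frac * (M_CO2 / M_C)
EF = 0.806 * (44/12)
EF = 0.806 * 3.666667 = 2.9553 kg_CO2/kg_fuel


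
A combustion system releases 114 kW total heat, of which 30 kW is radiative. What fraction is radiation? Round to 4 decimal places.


f_rad = Q_rad / Q_total
f_rad = 30 / 114 = 0.2632


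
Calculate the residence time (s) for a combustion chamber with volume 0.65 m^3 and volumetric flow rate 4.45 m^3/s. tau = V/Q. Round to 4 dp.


tau = V / Q_flow
tau = 0.65 / 4.45 = 0.1461 s


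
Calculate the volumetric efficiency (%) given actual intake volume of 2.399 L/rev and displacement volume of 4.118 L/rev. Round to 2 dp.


eta_v = (V_actual / V_disp) * 100
Ratio = 2.399 / 4.118 = 0.5826
eta_v = 0.5826 * 100 = 58.26%


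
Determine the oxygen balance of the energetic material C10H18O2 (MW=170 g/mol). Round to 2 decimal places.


OB = -1600 * (2C + H/2 - O) / MW
Inner = 2*10 + 18/2 - 2 = 27.00
OB = -1600 * 27.00 / 170 = -254.12%


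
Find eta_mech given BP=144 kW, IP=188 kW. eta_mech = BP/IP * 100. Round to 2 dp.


eta_mech = (BP / IP) * 100
Ratio = 144 / 188 = 0.7660
eta_mech = 0.7660 * 100 = 76.60%


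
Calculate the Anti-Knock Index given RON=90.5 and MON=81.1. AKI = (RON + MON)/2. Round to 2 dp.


AKI = (RON + MON) / 2
AKI = (90.5 + 81.1) / 2
AKI = 171.6 / 2 = 85.80


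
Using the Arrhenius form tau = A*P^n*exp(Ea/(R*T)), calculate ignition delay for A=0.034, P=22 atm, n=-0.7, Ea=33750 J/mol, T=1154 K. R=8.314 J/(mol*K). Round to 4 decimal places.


tau = A * P^n * exp(Ea/(R*T))
P^n = 22^(-0.7) = 0.11489579
Ea/(R*T) = 33750/(8.314*1154) = 3.517693
exp(Ea/(R*T)) = 33.706581
tau = 0.034 * 0.11489579 * 33.706581 = 0.1317 ms


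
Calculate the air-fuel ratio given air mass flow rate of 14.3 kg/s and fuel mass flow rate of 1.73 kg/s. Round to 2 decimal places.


AFR = m_air / m_fuel
AFR = 14.3 / 1.73 = 8.27


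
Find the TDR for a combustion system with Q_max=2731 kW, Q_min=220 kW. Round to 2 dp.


TDR = Q_max / Q_min
TDR = 2731 / 220 = 12.41


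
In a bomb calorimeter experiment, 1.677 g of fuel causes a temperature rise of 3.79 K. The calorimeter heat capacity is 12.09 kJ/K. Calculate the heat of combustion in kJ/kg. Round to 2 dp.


Hc = C_cal * delta_T / m_fuel
Q_released = 12.09 * 3.79 = 45.8211 kJ
m_fuel = 1.677 g = 1.677/1000 kg = 0.001677 kg
Hc = 45.8211 / 0.001677 = 27323.26 kJ/kg


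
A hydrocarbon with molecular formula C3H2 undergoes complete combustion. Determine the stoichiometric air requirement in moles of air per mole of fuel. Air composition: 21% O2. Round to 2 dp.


Balanced combustion: C3H2 + 3.5 O2 -> 3 CO2 + 1 H2O
O2 needed = C + H/4 = 3 + 2/4 = 3.50 moles
Air moles = O2 / 0.21 = 3.50 / 0.21 = 16.67 moles air


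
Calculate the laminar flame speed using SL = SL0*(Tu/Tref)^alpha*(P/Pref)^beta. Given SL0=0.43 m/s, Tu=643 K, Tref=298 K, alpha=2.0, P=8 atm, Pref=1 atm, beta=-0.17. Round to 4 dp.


SL = SL0 * (Tu/Tref)^alpha * (P/Pref)^beta
T ratio = 643/298 = 2.15771812
(T ratio)^alpha = 2.15771812^2.0 = 4.655747
(P/Pref)^beta = 8^(-0.17) = 0.702222
SL = 0.43 * 4.655747 * 0.702222 = 1.4058 m/s


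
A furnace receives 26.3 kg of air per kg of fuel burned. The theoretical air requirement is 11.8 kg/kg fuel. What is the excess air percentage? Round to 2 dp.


Excess air = actual - stoichiometric = 26.3 - 11.8 = 14.50 kg/kg fuel
Excess air % = (excess / stoich) * 100 = (14.50 / 11.8) * 100 = 122.88%


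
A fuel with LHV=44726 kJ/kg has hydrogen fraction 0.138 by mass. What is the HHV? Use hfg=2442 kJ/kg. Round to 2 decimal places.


HHV = LHV + hfg * 9 * H
Water addition = 2442 * 9 * 0.138 = 3032.964 kJ/kg
HHV = 44726 + 3032.964 = 47758.96 kJ/kg


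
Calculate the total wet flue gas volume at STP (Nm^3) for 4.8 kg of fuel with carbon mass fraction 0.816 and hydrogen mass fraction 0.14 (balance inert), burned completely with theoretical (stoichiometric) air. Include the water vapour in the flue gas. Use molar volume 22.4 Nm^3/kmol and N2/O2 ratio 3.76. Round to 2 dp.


Per kg fuel: CO2 = (C/12 kmol)*22.4 = (0.816/12)*22.4 = 1.52320 Nm^3
Per kg fuel: H2O = (H/2 kmol)*22.4 = (0.14/2)*22.4 = 1.56800 Nm^3
O2 needed per kg fuel = C/12 + H/4 = 0.816/12 + 0.14/4 = 0.10300000 kmol
Per kg fuel: N2 = O2*3.76*22.4 = 0.10300000*3.76*22.4 = 8.67507 Nm^3
Total per kg = 1.52320 + 1.56800 + 8.67507 = 11.76627 Nm^3
Total = 11.76627 * 4.8 = 56.48 Nm^3


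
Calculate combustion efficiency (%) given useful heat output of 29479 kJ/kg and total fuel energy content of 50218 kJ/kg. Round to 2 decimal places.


Efficiency = (Q_useful / Q_fuel) * 100
Efficiency = (29479 / 50218) * 100
Efficiency = 0.5870 * 100 = 58.70%


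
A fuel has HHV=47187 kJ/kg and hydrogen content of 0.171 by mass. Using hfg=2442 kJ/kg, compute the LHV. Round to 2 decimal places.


LHV = HHV - hfg * 9 * H
Water correction = 2442 * 9 * 0.171 = 3758.238 kJ/kg
LHV = 47187 - 3758.238 = 43428.76 kJ/kg


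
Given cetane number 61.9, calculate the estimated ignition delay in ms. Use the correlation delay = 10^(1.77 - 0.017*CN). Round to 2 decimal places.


delay = 10^(1.77 - 0.017*CN)
Exponent = 1.77 - 0.017*61.9 = 0.7177
delay = 10^0.7177 = 5.22 ms


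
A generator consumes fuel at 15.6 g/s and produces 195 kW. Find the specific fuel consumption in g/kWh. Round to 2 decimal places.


SFC = (mf / BP) * 3600
Rate = 15.6 / 195 = 0.080000 g/(s*kW)
SFC = 0.080000 * 3600 = 288.00 g/kWh


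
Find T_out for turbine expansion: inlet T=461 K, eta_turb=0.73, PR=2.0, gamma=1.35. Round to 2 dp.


T_out = T_in * (1 - eta * (1 - PR^(-(gamma-1)/gamma)))
Exponent = -(1.35-1)/1.35 = -0.25925926
PR^exp = 2.0^(-0.25925926) = 0.83551680
Factor = 1 - 0.73*(1 - 0.83551680) = 0.87992726
T_out = 461 * 0.87992726 = 405.65 K


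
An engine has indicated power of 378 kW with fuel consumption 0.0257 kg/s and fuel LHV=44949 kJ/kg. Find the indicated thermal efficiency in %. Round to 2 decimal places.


eta_ith = (IP / (mf * LHV)) * 100
Denominator = 0.0257 * 44949 = 1155.1893 kW
eta_ith = (378 / 1155.1893) * 100 = 32.72%


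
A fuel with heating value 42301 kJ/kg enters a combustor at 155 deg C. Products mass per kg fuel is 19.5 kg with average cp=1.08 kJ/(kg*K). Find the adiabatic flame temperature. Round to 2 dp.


T_ad = T_in + Hc / (m_p * cp)
Denominator = 19.5 * 1.08 = 21.0600
Temperature rise = 42301 / 21.0600 = 2008.59 K
T_ad = 155 + 2008.59 = 2163.59 deg C


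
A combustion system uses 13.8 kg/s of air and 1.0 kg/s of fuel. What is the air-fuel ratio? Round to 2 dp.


AFR = m_air / m_fuel
AFR = 13.8 / 1.0 = 13.80


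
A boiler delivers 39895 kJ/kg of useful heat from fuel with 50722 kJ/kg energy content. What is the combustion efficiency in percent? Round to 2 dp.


Efficiency = (Q_useful / Q_fuel) * 100
Efficiency = (39895 / 50722) * 100
Efficiency = 0.7865 * 100 = 78.65%


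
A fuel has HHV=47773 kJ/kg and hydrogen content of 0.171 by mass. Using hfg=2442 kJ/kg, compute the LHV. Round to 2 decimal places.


LHV = HHV - hfg * 9 * H
Water correction = 2442 * 9 * 0.171 = 3758.238 kJ/kg
LHV = 47773 - 3758.238 = 44014.76 kJ/kg


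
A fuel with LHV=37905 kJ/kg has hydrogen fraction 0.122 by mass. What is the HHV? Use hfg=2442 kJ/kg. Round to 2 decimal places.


HHV = LHV + hfg * 9 * H
Water addition = 2442 * 9 * 0.122 = 2681.316 kJ/kg
HHV = 37905 + 2681.316 = 40586.32 kJ/kg


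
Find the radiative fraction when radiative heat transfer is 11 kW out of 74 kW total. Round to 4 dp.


f_rad = Q_rad / Q_total
f_rad = 11 / 74 = 0.1486


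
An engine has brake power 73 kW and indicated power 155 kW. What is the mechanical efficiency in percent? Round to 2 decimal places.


eta_mech = (BP / IP) * 100
Ratio = 73 / 155 = 0.4710
eta_mech = 0.4710 * 100 = 47.10%


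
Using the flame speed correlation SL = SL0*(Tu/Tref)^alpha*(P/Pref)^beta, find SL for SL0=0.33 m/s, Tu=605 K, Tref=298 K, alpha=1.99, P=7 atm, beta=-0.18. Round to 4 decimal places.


SL = SL0 * (Tu/Tref)^alpha * (P/Pref)^beta
T ratio = 605/298 = 2.03020134
(T ratio)^alpha = 2.03020134^1.99 = 4.092633
(P/Pref)^beta = 7^(-0.18) = 0.704502
SL = 0.33 * 4.092633 * 0.704502 = 0.9515 m/s


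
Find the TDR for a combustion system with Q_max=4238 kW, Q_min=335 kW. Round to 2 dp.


TDR = Q_max / Q_min
TDR = 4238 / 335 = 12.65


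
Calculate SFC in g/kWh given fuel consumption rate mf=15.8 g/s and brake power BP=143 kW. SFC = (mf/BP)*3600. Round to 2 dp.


SFC = (mf / BP) * 3600
Rate = 15.8 / 143 = 0.110490 g/(s*kW)
SFC = 0.110490 * 3600 = 397.76 g/kWh


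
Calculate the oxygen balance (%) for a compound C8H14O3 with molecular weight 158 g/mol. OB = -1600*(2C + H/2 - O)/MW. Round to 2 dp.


OB = -1600 * (2C + H/2 - O) / MW
Inner = 2*8 + 14/2 - 3 = 20.00
OB = -1600 * 20.00 / 158 = -202.53%


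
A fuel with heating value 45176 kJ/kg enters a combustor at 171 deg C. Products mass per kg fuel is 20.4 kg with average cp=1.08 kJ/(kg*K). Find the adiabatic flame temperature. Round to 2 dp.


T_ad = T_in + Hc / (m_p * cp)
Denominator = 20.4 * 1.08 = 22.0320
Temperature rise = 45176 / 22.0320 = 2050.47 K
T_ad = 171 + 2050.47 = 2221.47 deg C


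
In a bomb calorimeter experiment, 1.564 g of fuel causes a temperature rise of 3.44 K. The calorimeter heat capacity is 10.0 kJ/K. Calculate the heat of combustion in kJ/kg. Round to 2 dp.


Hc = C_cal * delta_T / m_fuel
Q_released = 10.0 * 3.44 = 34.4000 kJ
m_fuel = 1.564 g = 1.564/1000 kg = 0.001564 kg
Hc = 34.4000 / 0.001564 = 21994.88 kJ/kg


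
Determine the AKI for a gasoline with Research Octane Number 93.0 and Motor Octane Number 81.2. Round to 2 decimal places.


AKI = (RON + MON) / 2
AKI = (93.0 + 81.2) / 2
AKI = 174.2 / 2 = 87.10


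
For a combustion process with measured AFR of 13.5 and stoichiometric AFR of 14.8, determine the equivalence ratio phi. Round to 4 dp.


phi = AFR_stoich / AFR_actual
phi = 14.8 / 13.5 = 1.0963


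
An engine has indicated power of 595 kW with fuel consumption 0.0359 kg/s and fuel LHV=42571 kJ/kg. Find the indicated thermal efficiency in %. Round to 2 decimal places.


eta_ith = (IP / (mf * LHV)) * 100
Denominator = 0.0359 * 42571 = 1528.2989 kW
eta_ith = (595 / 1528.2989) * 100 = 38.93%


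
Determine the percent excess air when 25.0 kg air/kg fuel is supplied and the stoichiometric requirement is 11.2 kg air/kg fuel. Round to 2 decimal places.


Excess air = actual - stoichiometric = 25.0 - 11.2 = 13.80 kg/kg fuel
Excess air % = (excess / stoich) * 100 = (13.80 / 11.2) * 100 = 123.21%


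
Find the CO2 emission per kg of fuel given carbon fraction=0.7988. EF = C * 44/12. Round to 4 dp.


EF = C_frac * (M_CO2 / M_C)
EF = 0.7988 * (44/12)
EF = 0.7988 * 3.666667 = 2.9289 kg_CO2/kg_fuel


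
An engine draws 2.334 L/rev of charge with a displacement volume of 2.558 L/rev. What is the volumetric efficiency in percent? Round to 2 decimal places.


eta_v = (V_actual / V_disp) * 100
Ratio = 2.334 / 2.558 = 0.9124
eta_v = 0.9124 * 100 = 91.24%


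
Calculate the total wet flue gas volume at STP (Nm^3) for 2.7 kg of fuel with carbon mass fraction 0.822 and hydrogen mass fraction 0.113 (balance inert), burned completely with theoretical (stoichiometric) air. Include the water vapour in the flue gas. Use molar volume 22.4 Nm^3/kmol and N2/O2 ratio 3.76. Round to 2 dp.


Per kg fuel: CO2 = (C/12 kmol)*22.4 = (0.822/12)*22.4 = 1.53440 Nm^3
Per kg fuel: H2O = (H/2 kmol)*22.4 = (0.113/2)*22.4 = 1.26560 Nm^3
O2 needed per kg fuel = C/12 + H/4 = 0.822/12 + 0.113/4 = 0.09675000 kmol
Per kg fuel: N2 = O2*3.76*22.4 = 0.09675000*3.76*22.4 = 8.14867 Nm^3
Total per kg = 1.53440 + 1.26560 + 8.14867 = 10.94867 Nm^3
Total = 10.94867 * 2.7 = 29.56 Nm^3


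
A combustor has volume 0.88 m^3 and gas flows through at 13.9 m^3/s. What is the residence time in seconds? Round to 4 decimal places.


tau = V / Q_flow
tau = 0.88 / 13.9 = 0.0633 s


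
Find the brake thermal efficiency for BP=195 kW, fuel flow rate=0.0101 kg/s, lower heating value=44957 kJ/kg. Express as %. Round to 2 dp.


eta_BTE = (BP / (mf * LHV)) * 100
Denominator = 0.0101 * 44957 = 454.0657 kW
eta_BTE = (195 / 454.0657) * 100 = 42.95%


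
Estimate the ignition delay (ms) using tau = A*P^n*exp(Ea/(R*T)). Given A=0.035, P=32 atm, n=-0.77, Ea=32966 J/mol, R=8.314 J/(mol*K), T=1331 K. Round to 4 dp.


tau = A * P^n * exp(Ea/(R*T))
P^n = 32^(-0.77) = 0.06934809
Ea/(R*T) = 32966/(8.314*1331) = 2.979053
exp(Ea/(R*T)) = 19.669174
tau = 0.035 * 0.06934809 * 19.669174 = 0.0477 ms


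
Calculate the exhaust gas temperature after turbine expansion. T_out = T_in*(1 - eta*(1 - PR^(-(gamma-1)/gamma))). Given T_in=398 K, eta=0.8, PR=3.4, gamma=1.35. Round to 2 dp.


T_out = T_in * (1 - eta * (1 - PR^(-(gamma-1)/gamma)))
Exponent = -(1.35-1)/1.35 = -0.25925926
PR^exp = 3.4^(-0.25925926) = 0.72813041
Factor = 1 - 0.8*(1 - 0.72813041) = 0.78250433
T_out = 398 * 0.78250433 = 311.44 K


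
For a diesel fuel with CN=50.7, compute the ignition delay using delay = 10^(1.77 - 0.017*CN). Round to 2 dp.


delay = 10^(1.77 - 0.017*CN)
Exponent = 1.77 - 0.017*50.7 = 0.9081
delay = 10^0.9081 = 8.09 ms


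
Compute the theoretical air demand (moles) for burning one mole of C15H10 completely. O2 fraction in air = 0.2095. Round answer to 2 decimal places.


Balanced combustion: C15H10 + 17.5 O2 -> 15 CO2 + 5 H2O
O2 needed = C + H/4 = 15 + 10/4 = 17.50 moles
Air moles = O2 / 0.2095 = 17.50 / 0.2095 = 83.53 moles air


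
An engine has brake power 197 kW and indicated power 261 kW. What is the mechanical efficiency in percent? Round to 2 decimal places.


eta_mech = (BP / IP) * 100
Ratio = 197 / 261 = 0.7548
eta_mech = 0.7548 * 100 = 75.48%


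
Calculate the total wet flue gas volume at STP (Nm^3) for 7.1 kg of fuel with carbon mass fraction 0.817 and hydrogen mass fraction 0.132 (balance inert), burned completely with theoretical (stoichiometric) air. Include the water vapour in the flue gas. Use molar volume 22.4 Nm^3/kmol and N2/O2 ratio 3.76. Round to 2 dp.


Per kg fuel: CO2 = (C/12 kmol)*22.4 = (0.817/12)*22.4 = 1.52507 Nm^3
Per kg fuel: H2O = (H/2 kmol)*22.4 = (0.132/2)*22.4 = 1.47840 Nm^3
O2 needed per kg fuel = C/12 + H/4 = 0.817/12 + 0.132/4 = 0.10108333 kmol
Per kg fuel: N2 = O2*3.76*22.4 = 0.10108333*3.76*22.4 = 8.51364 Nm^3
Total per kg = 1.52507 + 1.47840 + 8.51364 = 11.51711 Nm^3
Total = 11.51711 * 7.1 = 81.77 Nm^3


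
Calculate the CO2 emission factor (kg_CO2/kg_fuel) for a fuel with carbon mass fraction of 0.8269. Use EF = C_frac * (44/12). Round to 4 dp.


EF = C_frac * (M_CO2 / M_C)
EF = 0.8269 * (44/12)
EF = 0.8269 * 3.666667 = 3.0320 kg_CO2/kg_fuel


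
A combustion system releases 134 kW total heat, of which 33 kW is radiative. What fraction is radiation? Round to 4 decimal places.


f_rad = Q_rad / Q_total
f_rad = 33 / 134 = 0.2463


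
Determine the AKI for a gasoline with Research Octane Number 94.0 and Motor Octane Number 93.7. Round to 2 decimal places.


AKI = (RON + MON) / 2
AKI = (94.0 + 93.7) / 2
AKI = 187.7 / 2 = 93.85


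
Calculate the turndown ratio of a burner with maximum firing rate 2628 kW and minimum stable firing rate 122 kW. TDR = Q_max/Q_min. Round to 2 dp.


TDR = Q_max / Q_min
TDR = 2628 / 122 = 21.54


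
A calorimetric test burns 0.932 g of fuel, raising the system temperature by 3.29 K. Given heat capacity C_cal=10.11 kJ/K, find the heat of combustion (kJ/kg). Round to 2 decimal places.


Hc = C_cal * delta_T / m_fuel
Q_released = 10.11 * 3.29 = 33.2619 kJ
m_fuel = 0.932 g = 0.932/1000 kg = 0.000932 kg
Hc = 33.2619 / 0.000932 = 35688.73 kJ/kg


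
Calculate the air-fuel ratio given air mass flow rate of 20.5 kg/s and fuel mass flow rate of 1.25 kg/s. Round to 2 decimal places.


AFR = m_air / m_fuel
AFR = 20.5 / 1.25 = 16.40


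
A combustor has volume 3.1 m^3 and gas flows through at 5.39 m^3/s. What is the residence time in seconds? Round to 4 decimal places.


tau = V / Q_flow
tau = 3.1 / 5.39 = 0.5751 s


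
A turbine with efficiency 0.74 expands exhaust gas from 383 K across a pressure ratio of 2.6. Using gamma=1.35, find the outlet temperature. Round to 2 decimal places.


T_out = T_in * (1 - eta * (1 - PR^(-(gamma-1)/gamma)))
Exponent = -(1.35-1)/1.35 = -0.25925926
PR^exp = 2.6^(-0.25925926) = 0.78057442
Factor = 1 - 0.74*(1 - 0.78057442) = 0.83762507
T_out = 383 * 0.83762507 = 320.81 K


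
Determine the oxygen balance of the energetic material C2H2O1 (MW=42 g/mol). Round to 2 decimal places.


OB = -1600 * (2C + H/2 - O) / MW
Inner = 2*2 + 2/2 - 1 = 4.00
OB = -1600 * 4.00 / 42 = -152.38%


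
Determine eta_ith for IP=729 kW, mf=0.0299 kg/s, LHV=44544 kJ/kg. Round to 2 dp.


eta_ith = (IP / (mf * LHV)) * 100
Denominator = 0.0299 * 44544 = 1331.8656 kW
eta_ith = (729 / 1331.8656) * 100 = 54.74%


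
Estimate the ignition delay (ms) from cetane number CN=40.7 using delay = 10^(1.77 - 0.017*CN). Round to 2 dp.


delay = 10^(1.77 - 0.017*CN)
Exponent = 1.77 - 0.017*40.7 = 1.0781
delay = 10^1.0781 = 11.97 ms


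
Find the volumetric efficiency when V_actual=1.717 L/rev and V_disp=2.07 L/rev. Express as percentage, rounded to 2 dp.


eta_v = (V_actual / V_disp) * 100
Ratio = 1.717 / 2.07 = 0.8295
eta_v = 0.8295 * 100 = 82.95%


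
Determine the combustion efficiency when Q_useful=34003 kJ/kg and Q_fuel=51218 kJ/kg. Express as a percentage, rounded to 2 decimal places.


Efficiency = (Q_useful / Q_fuel) * 100
Efficiency = (34003 / 51218) * 100
Efficiency = 0.6639 * 100 = 66.39%


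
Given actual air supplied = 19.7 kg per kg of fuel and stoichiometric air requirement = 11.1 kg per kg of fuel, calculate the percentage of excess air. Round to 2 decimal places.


Excess air = actual - stoichiometric = 19.7 - 11.1 = 8.60 kg/kg fuel
Excess air % = (excess / stoich) * 100 = (8.60 / 11.1) * 100 = 77.48%


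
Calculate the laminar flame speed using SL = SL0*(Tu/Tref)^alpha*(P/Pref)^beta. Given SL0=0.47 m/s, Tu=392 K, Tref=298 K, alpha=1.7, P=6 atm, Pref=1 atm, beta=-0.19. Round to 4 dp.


SL = SL0 * (Tu/Tref)^alpha * (P/Pref)^beta
T ratio = 392/298 = 1.31543624
(T ratio)^alpha = 1.31543624^1.7 = 1.593744
(P/Pref)^beta = 6^(-0.19) = 0.711461
SL = 0.47 * 1.593744 * 0.711461 = 0.5329 m/s


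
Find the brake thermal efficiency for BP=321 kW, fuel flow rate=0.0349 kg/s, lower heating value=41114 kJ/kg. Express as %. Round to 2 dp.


eta_BTE = (BP / (mf * LHV)) * 100
Denominator = 0.0349 * 41114 = 1434.8786 kW
eta_BTE = (321 / 1434.8786) * 100 = 22.37%


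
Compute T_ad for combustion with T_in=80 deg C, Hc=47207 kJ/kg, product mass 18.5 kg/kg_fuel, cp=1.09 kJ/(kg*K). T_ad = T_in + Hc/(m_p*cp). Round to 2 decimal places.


T_ad = T_in + Hc / (m_p * cp)
Denominator = 18.5 * 1.09 = 20.1650
Temperature rise = 47207 / 20.1650 = 2341.04 K
T_ad = 80 + 2341.04 = 2421.04 deg C


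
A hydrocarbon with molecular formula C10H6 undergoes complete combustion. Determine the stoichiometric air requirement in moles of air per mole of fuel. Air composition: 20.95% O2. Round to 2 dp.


Balanced combustion: C10H6 + 11.5 O2 -> 10 CO2 + 3 H2O
O2 needed = C + H/4 = 10 + 6/4 = 11.50 moles
Air moles = O2 / 0.2095 = 11.50 / 0.2095 = 54.89 moles air


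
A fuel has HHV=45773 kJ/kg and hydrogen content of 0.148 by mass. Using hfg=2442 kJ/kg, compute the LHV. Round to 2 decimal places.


LHV = HHV - hfg * 9 * H
Water correction = 2442 * 9 * 0.148 = 3252.744 kJ/kg
LHV = 45773 - 3252.744 = 42520.26 kJ/kg


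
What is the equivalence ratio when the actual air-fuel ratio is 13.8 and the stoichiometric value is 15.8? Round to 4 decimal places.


phi = AFR_stoich / AFR_actual
phi = 15.8 / 13.8 = 1.1449


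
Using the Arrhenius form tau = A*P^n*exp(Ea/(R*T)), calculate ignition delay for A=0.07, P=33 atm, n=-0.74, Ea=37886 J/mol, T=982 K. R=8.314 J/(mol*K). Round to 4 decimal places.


tau = A * P^n * exp(Ea/(R*T))
P^n = 33^(-0.74) = 0.07521417
Ea/(R*T) = 37886/(8.314*982) = 4.640420
exp(Ea/(R*T)) = 103.587798
tau = 0.07 * 0.07521417 * 103.587798 = 0.5454 ms


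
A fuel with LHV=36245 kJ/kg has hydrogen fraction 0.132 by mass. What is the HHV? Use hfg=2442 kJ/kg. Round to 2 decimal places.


HHV = LHV + hfg * 9 * H
Water addition = 2442 * 9 * 0.132 = 2901.096 kJ/kg
HHV = 36245 + 2901.096 = 39146.10 kJ/kg


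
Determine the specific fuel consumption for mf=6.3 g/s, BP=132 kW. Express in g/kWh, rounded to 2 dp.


SFC = (mf / BP) * 3600
Rate = 6.3 / 132 = 0.047727 g/(s*kW)
SFC = 0.047727 * 3600 = 171.82 g/kWh


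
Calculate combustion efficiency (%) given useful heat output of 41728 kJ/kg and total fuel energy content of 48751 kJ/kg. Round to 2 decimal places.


Efficiency = (Q_useful / Q_fuel) * 100
Efficiency = (41728 / 48751) * 100
Efficiency = 0.8559 * 100 = 85.59%


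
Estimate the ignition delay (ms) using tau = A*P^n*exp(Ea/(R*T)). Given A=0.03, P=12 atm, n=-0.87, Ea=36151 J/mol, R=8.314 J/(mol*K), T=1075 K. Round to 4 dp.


tau = A * P^n * exp(Ea/(R*T))
P^n = 12^(-0.87) = 0.11510980
Ea/(R*T) = 36151/(8.314*1075) = 4.044845
exp(Ea/(R*T)) = 57.102306
tau = 0.03 * 0.11510980 * 57.102306 = 0.1972 ms


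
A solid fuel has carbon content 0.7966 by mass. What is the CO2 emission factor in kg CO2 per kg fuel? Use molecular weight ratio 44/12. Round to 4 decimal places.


EF = C_frac * (M_CO2 / M_C)
EF = 0.7966 * (44/12)
EF = 0.7966 * 3.666667 = 2.9209 kg_CO2/kg_fuel


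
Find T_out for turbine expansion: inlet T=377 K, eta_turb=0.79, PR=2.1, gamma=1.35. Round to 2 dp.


T_out = T_in * (1 - eta * (1 - PR^(-(gamma-1)/gamma)))
Exponent = -(1.35-1)/1.35 = -0.25925926
PR^exp = 2.1^(-0.25925926) = 0.82501466
Factor = 1 - 0.79*(1 - 0.82501466) = 0.86176158
T_out = 377 * 0.86176158 = 324.88 K


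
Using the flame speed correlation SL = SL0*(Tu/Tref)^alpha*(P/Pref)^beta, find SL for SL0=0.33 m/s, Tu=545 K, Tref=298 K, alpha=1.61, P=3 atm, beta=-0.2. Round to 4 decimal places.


SL = SL0 * (Tu/Tref)^alpha * (P/Pref)^beta
T ratio = 545/298 = 1.82885906
(T ratio)^alpha = 1.82885906^1.61 = 2.643079
(P/Pref)^beta = 3^(-0.2) = 0.802742
SL = 0.33 * 2.643079 * 0.802742 = 0.7002 m/s


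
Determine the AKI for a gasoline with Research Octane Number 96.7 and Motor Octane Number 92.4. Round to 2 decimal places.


AKI = (RON + MON) / 2
AKI = (96.7 + 92.4) / 2
AKI = 189.1 / 2 = 94.55


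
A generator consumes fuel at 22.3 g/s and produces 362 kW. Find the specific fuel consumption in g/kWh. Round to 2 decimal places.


SFC = (mf / BP) * 3600
Rate = 22.3 / 362 = 0.061602 g/(s*kW)
SFC = 0.061602 * 3600 = 221.77 g/kWh


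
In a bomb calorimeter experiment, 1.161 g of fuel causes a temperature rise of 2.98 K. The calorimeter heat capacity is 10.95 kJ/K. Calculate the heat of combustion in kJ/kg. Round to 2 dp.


Hc = C_cal * delta_T / m_fuel
Q_released = 10.95 * 2.98 = 32.6310 kJ
m_fuel = 1.161 g = 1.161/1000 kg = 0.001161 kg
Hc = 32.6310 / 0.001161 = 28105.94 kJ/kg


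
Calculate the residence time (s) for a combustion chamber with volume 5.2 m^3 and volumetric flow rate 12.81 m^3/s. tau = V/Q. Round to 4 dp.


tau = V / Q_flow
tau = 5.2 / 12.81 = 0.4059 s


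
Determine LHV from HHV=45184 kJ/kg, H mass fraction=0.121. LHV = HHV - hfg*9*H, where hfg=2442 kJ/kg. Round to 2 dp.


LHV = HHV - hfg * 9 * H
Water correction = 2442 * 9 * 0.121 = 2659.338 kJ/kg
LHV = 45184 - 2659.338 = 42524.66 kJ/kg


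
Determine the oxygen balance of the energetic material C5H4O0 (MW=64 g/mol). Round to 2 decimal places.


OB = -1600 * (2C + H/2 - O) / MW
Inner = 2*5 + 4/2 - 0 = 12.00
OB = -1600 * 12.00 / 64 = -300.00%


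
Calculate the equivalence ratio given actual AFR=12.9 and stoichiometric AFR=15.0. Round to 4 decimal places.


phi = AFR_stoich / AFR_actual
phi = 15.0 / 12.9 = 1.1628


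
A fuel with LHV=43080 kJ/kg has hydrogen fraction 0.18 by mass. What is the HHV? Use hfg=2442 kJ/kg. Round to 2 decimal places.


HHV = LHV + hfg * 9 * H
Water addition = 2442 * 9 * 0.18 = 3956.040 kJ/kg
HHV = 43080 + 3956.040 = 47036.04 kJ/kg


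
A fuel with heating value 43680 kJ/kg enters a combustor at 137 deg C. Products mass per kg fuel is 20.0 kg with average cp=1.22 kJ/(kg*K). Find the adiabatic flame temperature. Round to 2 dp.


T_ad = T_in + Hc / (m_p * cp)
Denominator = 20.0 * 1.22 = 24.4000
Temperature rise = 43680 / 24.4000 = 1790.16 K
T_ad = 137 + 1790.16 = 1927.16 deg C


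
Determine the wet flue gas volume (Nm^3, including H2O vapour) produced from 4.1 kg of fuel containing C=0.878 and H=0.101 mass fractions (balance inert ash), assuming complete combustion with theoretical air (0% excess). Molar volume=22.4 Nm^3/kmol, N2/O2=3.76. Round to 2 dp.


Per kg fuel: CO2 = (C/12 kmol)*22.4 = (0.878/12)*22.4 = 1.63893 Nm^3
Per kg fuel: H2O = (H/2 kmol)*22.4 = (0.101/2)*22.4 = 1.13120 Nm^3
O2 needed per kg fuel = C/12 + H/4 = 0.878/12 + 0.101/4 = 0.09841667 kmol
Per kg fuel: N2 = O2*3.76*22.4 = 0.09841667*3.76*22.4 = 8.28905 Nm^3
Total per kg = 1.63893 + 1.13120 + 8.28905 = 11.05918 Nm^3
Total = 11.05918 * 4.1 = 45.34 Nm^3


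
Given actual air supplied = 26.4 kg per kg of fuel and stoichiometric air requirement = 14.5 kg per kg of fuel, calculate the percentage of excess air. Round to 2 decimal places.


Excess air = actual - stoichiometric = 26.4 - 14.5 = 11.90 kg/kg fuel
Excess air % = (excess / stoich) * 100 = (11.90 / 14.5) * 100 = 82.07%
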